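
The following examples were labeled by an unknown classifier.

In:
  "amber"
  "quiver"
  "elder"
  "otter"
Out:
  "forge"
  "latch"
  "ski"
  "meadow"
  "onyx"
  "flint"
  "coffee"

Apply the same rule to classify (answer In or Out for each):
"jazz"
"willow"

Out, Out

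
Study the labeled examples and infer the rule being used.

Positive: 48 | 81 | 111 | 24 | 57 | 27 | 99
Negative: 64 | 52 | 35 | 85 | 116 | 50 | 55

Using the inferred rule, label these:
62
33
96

Negative, Positive, Positive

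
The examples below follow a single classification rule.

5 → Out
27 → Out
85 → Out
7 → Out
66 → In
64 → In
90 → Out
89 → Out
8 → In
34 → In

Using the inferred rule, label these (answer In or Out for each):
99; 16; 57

One predicate separates the groups cleanly: even AND at most 66.

Out, In, Out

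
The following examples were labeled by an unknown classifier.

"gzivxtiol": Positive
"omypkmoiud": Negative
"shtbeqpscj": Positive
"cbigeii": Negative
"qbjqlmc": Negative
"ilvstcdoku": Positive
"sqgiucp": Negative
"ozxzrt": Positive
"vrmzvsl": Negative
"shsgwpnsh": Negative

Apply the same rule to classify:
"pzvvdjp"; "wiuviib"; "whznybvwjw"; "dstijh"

Negative, Negative, Negative, Positive

The rule appears to be: contains 't'.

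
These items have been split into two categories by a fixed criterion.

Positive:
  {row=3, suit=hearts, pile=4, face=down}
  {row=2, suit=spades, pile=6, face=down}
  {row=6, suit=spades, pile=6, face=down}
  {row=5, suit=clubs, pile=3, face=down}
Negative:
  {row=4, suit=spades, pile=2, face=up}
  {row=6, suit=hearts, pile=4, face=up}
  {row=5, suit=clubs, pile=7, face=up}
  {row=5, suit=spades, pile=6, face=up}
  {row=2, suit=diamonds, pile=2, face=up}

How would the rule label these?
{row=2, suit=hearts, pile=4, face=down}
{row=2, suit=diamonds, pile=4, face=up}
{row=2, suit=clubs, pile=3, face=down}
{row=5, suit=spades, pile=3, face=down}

All 'Positive' examples share one property — face is down — and every 'Negative' example lacks it.
{row=2, suit=hearts, pile=4, face=down}: face is down, meets the rule → Positive.
{row=2, suit=diamonds, pile=4, face=up}: face is up, doesn't qualify → Negative.
{row=2, suit=clubs, pile=3, face=down}: face is down, meets the rule → Positive.
{row=5, suit=spades, pile=3, face=down}: face is down, meets the rule → Positive.

Positive, Negative, Positive, Positive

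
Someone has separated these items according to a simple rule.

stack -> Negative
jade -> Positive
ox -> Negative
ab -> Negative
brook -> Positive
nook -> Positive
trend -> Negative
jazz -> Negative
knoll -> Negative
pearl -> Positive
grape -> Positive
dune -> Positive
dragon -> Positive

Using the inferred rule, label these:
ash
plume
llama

Negative, Positive, Positive

The pattern is that an item is 'Positive' exactly when: has ≥ 2 vowels.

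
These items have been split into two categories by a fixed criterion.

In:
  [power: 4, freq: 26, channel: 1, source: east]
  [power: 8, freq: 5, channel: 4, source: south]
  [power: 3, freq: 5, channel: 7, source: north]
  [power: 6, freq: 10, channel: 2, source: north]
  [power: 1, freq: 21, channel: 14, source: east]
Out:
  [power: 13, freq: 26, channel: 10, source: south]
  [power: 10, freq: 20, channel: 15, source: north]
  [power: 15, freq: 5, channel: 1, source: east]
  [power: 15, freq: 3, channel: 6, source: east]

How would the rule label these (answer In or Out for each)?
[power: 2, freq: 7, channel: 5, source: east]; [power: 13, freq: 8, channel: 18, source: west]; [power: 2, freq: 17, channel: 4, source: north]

In, Out, In

The distinguishing property — power ≤ 8 — holds for all the 'In' cases and none of the 'Out' cases.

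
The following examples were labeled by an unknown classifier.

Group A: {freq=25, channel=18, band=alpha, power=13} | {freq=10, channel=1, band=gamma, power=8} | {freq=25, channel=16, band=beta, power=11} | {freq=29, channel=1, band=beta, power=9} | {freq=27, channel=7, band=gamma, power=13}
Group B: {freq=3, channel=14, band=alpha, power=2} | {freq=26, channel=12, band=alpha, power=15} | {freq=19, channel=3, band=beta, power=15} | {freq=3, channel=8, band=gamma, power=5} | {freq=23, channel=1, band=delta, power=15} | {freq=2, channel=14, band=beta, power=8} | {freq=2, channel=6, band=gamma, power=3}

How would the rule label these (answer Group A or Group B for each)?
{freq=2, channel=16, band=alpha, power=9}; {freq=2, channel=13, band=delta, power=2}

All 'Group A' examples share one property — power ≤ 13 AND freq ≥ 10 — and every 'Group B' example lacks it.
{freq=2, channel=16, band=alpha, power=9}: power = 9, freq = 2 — does not satisfy this, so Group B.
{freq=2, channel=13, band=delta, power=2}: power = 2, freq = 2 — does not satisfy this, so Group B.

Group B, Group B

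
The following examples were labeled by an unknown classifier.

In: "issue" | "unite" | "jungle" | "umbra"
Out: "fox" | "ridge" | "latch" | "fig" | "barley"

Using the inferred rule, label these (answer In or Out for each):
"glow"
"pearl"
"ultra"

The simplest hypothesis consistent with all the labels is: contains 'u'.
"glow": Out (no 'u'). "pearl": Out (no 'u'). "ultra": In (has 'u').

Out, Out, In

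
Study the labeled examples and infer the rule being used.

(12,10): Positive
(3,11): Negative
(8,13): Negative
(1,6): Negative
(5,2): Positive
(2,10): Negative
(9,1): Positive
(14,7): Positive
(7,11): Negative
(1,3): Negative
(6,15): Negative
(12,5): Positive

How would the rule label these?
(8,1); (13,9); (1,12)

Positive, Positive, Negative

The simplest hypothesis consistent with all the labels is: first > second.
(8,1): 8 > 1 — satisfies this, so Positive.
(13,9): 13 > 9 — satisfies this, so Positive.
(1,12): 1 < 12 — does not satisfy this, so Negative.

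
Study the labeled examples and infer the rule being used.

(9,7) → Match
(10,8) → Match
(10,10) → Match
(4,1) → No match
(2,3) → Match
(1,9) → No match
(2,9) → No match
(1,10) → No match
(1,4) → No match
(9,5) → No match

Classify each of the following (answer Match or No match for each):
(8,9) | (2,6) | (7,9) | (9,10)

Match, No match, Match, Match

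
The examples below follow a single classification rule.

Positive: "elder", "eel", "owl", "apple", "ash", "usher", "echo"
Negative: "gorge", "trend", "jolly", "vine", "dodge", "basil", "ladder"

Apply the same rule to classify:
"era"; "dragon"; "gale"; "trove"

Positive, Negative, Negative, Negative

The rule appears to be: starts with a vowel.
"era" → starts with 'e' → Positive. "dragon" → starts with 'd' → Negative. "gale" → starts with 'g' → Negative. "trove" → starts with 't' → Negative.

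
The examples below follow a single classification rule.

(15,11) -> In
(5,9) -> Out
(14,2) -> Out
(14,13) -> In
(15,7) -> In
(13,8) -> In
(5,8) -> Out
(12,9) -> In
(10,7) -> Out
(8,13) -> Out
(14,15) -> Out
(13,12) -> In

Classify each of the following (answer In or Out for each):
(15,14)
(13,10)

In, In

One predicate separates the groups cleanly: first > second AND sum ≥ 21.
In: (15,14), since 15 > 14, 15+14 = 29.
In: (13,10), since 13 > 10, 13+10 = 23.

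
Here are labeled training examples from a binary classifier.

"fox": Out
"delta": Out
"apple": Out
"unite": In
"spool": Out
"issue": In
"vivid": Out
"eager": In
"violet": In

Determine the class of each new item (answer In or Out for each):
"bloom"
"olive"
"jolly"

Out, In, Out

The distinguishing property — has ≥ 3 vowels — holds for all the 'In' cases and none of the 'Out' cases.
"bloom" → 2 vowels → Out. "olive" → 3 vowels → In. "jolly" → 1 vowel → Out.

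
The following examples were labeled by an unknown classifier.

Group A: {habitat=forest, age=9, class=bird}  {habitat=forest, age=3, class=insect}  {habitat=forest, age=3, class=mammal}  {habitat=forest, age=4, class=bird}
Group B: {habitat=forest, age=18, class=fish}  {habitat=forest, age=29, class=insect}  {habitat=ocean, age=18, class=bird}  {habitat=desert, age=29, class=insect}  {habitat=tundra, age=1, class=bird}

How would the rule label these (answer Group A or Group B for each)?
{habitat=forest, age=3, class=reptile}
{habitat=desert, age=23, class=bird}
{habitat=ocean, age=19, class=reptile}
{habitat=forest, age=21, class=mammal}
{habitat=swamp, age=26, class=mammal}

All 'Group A' examples share one property — habitat is forest AND age ≤ 9 — and every 'Group B' example lacks it.
{habitat=forest, age=3, class=reptile}: habitat is forest, age = 3, meets the rule → Group A.
{habitat=desert, age=23, class=bird}: habitat is desert, age = 23, does not satisfy this → Group B.
{habitat=ocean, age=19, class=reptile}: habitat is ocean, age = 19, does not satisfy this → Group B.
{habitat=forest, age=21, class=mammal}: habitat is forest, age = 21, does not satisfy this → Group B.
{habitat=swamp, age=26, class=mammal}: habitat is swamp, age = 26, does not satisfy this → Group B.

Group A, Group B, Group B, Group B, Group B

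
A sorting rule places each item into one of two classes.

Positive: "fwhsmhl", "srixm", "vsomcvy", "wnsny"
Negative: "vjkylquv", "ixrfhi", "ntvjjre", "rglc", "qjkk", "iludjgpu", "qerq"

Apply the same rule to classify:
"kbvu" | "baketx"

All 'Positive' examples share one property — contains 's' — and every 'Negative' example lacks it.
"kbvu" → no 's' → Negative.
"baketx" → no 's' → Negative.

Negative, Negative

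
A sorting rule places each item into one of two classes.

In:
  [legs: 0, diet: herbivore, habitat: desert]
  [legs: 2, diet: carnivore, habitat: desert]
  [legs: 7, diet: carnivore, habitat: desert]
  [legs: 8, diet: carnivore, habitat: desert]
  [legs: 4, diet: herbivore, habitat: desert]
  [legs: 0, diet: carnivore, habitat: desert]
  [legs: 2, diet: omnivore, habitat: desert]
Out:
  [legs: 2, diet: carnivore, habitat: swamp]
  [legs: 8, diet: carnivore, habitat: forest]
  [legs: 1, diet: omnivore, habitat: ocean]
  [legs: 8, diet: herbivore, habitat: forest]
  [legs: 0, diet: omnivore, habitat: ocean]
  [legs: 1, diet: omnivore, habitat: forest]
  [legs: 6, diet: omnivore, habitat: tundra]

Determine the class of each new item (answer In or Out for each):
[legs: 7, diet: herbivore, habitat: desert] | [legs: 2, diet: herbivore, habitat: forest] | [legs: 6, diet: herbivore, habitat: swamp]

The pattern is that an item is 'In' exactly when: habitat is desert.
[legs: 7, diet: herbivore, habitat: desert] → habitat is desert → In.
[legs: 2, diet: herbivore, habitat: forest] → habitat is forest → Out.
[legs: 6, diet: herbivore, habitat: swamp] → habitat is swamp → Out.

In, Out, Out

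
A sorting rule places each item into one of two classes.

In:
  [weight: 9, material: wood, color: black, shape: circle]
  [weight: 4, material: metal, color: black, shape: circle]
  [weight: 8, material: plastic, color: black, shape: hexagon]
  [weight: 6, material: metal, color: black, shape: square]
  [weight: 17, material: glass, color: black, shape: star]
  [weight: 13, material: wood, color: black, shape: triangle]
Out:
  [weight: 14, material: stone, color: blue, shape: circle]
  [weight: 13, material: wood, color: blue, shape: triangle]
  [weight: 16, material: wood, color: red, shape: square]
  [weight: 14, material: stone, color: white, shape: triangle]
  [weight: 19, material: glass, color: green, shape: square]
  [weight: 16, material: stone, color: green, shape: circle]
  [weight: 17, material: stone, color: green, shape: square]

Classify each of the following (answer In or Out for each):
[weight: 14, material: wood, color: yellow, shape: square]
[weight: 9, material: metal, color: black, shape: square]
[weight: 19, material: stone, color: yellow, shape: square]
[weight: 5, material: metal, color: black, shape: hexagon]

Out, In, Out, In

The pattern is that an item is 'In' exactly when: color is black.
[weight: 14, material: wood, color: yellow, shape: square]: color is yellow, fails this test → Out. [weight: 9, material: metal, color: black, shape: square]: color is black, checks out → In. [weight: 19, material: stone, color: yellow, shape: square]: color is yellow, fails this test → Out. [weight: 5, material: metal, color: black, shape: hexagon]: color is black, checks out → In.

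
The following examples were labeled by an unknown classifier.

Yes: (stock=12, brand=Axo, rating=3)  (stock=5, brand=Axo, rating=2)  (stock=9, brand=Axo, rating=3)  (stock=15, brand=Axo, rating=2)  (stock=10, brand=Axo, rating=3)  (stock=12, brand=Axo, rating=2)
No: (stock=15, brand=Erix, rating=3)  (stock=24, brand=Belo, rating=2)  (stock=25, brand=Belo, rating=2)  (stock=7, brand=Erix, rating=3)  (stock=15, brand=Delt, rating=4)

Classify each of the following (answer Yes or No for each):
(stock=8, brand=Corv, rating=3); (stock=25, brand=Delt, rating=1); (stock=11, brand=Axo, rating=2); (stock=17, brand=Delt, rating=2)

The rule appears to be: brand is Axo.

No, No, Yes, No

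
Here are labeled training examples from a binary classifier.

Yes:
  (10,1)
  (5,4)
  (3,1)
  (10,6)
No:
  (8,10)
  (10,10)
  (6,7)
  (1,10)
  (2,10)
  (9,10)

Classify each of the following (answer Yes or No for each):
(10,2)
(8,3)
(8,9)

Yes, Yes, No

One predicate separates the groups cleanly: first > second.
(10,2) — 10 > 2, hence Yes.
(8,3) — 8 > 3, hence Yes.
(8,9) — 8 < 9, hence No.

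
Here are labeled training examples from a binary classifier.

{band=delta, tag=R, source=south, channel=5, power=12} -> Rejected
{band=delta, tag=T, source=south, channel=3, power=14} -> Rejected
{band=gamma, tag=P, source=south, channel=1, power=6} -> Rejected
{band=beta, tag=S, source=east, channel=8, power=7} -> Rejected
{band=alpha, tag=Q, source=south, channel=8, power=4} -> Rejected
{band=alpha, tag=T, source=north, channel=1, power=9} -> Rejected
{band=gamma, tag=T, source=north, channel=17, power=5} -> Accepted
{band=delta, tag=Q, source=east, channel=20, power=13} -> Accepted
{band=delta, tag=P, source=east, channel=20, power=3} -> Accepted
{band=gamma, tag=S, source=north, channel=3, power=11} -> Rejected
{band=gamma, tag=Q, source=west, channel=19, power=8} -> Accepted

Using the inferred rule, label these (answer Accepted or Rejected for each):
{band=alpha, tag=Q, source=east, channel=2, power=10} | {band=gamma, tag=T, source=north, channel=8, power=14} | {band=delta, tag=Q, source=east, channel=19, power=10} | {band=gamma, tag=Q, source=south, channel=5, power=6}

Rejected, Rejected, Accepted, Rejected

The rule appears to be: channel ≥ 17.
{band=alpha, tag=Q, source=east, channel=2, power=10}: channel = 2, lacks this property → Rejected.
{band=gamma, tag=T, source=north, channel=8, power=14}: channel = 8, lacks this property → Rejected.
{band=delta, tag=Q, source=east, channel=19, power=10}: channel = 19, matches → Accepted.
{band=gamma, tag=Q, source=south, channel=5, power=6}: channel = 5, lacks this property → Rejected.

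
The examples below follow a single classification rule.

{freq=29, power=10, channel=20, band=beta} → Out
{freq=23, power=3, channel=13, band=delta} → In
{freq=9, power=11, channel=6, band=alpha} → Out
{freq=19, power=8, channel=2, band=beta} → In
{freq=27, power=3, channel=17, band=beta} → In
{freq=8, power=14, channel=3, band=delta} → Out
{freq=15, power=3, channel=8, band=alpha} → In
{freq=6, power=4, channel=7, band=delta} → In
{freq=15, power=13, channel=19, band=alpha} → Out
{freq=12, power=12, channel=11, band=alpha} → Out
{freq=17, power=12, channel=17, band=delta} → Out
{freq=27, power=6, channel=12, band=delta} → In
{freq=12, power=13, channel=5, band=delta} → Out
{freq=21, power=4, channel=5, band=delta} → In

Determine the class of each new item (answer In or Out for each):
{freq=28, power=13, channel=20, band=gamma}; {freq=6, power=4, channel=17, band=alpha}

Out, In

The pattern is that an item is 'In' exactly when: power ≤ 8.
{freq=28, power=13, channel=20, band=gamma}: power = 13 — does not satisfy this, so Out.
{freq=6, power=4, channel=17, band=alpha}: power = 4 — fits, so In.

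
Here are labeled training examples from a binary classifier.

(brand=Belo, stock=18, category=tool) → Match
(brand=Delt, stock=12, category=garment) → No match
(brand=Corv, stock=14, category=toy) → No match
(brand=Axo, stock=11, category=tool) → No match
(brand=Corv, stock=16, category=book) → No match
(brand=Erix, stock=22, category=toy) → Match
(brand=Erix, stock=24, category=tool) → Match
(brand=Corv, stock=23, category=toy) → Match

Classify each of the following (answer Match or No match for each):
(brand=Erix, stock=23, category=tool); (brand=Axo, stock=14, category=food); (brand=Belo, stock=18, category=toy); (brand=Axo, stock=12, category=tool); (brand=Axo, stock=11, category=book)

The common property of the 'Match' items is: stock ≥ 18. No 'No match' item has it.
(brand=Erix, stock=23, category=tool): stock = 23, meets the rule → Match.
(brand=Axo, stock=14, category=food): stock = 14, lacks this property → No match.
(brand=Belo, stock=18, category=toy): stock = 18, meets the rule → Match.
(brand=Axo, stock=12, category=tool): stock = 12, lacks this property → No match.
(brand=Axo, stock=11, category=book): stock = 11, lacks this property → No match.

Match, No match, Match, No match, No match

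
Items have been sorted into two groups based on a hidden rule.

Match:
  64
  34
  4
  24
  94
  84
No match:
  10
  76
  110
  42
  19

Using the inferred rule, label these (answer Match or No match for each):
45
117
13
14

No match, No match, No match, Match

Every 'Match' example satisfies: ends in digit 4. None of the 'No match' examples do.
45 → last digit 5 → No match. 117 → last digit 7 → No match. 13 → last digit 3 → No match. 14 → last digit 4 → Match.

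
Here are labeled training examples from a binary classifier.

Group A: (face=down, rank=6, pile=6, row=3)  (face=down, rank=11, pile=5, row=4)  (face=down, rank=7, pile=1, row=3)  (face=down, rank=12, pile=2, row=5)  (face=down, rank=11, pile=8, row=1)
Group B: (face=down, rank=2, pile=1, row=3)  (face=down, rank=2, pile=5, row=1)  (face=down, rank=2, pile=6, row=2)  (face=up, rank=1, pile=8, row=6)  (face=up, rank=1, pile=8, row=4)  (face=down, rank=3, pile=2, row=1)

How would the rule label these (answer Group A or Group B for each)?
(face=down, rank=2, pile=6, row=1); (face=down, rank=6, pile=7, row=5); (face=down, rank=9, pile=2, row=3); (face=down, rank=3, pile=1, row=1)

The rule appears to be: rank ≥ 6.
(face=down, rank=2, pile=6, row=1): rank = 2, does not fit → Group B.
(face=down, rank=6, pile=7, row=5): rank = 6, passes → Group A.
(face=down, rank=9, pile=2, row=3): rank = 9, passes → Group A.
(face=down, rank=3, pile=1, row=1): rank = 3, does not fit → Group B.

Group B, Group A, Group A, Group B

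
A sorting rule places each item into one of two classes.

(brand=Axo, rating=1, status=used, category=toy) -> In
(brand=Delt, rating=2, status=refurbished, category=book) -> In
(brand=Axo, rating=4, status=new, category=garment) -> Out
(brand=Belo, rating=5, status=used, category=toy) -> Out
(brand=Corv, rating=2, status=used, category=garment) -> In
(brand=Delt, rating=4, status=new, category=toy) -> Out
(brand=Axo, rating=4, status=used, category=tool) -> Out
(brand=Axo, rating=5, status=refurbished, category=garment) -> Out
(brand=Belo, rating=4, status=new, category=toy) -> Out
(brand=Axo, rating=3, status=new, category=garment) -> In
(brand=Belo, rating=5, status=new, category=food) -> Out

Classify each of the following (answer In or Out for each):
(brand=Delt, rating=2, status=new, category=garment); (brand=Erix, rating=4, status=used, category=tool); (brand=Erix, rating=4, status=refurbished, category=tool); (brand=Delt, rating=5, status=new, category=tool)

The distinguishing property — rating ≤ 3 — holds for all the 'In' cases and none of the 'Out' cases.

In, Out, Out, Out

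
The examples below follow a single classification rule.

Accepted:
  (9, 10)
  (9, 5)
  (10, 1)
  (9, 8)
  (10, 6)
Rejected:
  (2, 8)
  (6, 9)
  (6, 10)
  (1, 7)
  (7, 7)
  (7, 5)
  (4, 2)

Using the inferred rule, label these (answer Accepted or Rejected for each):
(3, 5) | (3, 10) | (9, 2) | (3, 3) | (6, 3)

Rejected, Rejected, Accepted, Rejected, Rejected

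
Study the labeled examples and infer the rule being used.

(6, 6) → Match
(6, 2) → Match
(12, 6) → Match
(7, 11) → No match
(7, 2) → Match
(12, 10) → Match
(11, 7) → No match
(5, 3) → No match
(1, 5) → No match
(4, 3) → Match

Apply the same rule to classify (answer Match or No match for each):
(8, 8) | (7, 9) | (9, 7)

Match, No match, No match

Comparing the two groups points to one rule — product is even.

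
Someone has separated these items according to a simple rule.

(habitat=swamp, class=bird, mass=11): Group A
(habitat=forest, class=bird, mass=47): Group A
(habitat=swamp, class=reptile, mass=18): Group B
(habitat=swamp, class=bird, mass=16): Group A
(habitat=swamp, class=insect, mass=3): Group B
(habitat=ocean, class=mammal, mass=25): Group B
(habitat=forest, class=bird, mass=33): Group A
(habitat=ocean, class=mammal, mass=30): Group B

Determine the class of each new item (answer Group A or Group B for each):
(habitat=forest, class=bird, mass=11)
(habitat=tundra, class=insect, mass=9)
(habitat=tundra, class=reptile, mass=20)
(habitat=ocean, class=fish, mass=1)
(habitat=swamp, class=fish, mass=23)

The simplest hypothesis consistent with all the labels is: class is bird.

Group A, Group B, Group B, Group B, Group B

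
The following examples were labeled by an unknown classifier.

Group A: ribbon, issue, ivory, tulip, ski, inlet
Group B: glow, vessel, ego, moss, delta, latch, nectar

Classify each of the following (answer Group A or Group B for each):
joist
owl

Comparing the two groups points to one rule — contains 'i'.
joist → has 'i' → Group A. owl → no 'i' → Group B.

Group A, Group B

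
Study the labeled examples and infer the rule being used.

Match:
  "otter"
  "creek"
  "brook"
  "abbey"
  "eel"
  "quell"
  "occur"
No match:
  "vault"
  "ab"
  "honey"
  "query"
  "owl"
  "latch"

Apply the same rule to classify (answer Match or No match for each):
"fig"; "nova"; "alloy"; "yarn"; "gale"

No match, No match, Match, No match, No match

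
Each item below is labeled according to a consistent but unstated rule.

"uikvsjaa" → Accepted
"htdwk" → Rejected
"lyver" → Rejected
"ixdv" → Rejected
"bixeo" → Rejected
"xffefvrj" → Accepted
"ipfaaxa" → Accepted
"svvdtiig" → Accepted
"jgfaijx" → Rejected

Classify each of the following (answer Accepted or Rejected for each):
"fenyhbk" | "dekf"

Rejected, Rejected

The rule appears to be: has a double letter.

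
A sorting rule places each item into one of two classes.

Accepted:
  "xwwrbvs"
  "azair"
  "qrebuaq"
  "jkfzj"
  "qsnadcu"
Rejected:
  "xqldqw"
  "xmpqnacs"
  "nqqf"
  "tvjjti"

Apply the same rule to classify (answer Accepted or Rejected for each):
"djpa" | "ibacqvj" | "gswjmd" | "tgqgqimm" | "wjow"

Rejected, Accepted, Rejected, Rejected, Rejected

The distinguishing property — odd length — holds for all the 'Accepted' cases and none of the 'Rejected' cases.
"djpa" → length 4 → Rejected.
"ibacqvj" → length 7 → Accepted.
"gswjmd" → length 6 → Rejected.
"tgqgqimm" → length 8 → Rejected.
"wjow" → length 4 → Rejected.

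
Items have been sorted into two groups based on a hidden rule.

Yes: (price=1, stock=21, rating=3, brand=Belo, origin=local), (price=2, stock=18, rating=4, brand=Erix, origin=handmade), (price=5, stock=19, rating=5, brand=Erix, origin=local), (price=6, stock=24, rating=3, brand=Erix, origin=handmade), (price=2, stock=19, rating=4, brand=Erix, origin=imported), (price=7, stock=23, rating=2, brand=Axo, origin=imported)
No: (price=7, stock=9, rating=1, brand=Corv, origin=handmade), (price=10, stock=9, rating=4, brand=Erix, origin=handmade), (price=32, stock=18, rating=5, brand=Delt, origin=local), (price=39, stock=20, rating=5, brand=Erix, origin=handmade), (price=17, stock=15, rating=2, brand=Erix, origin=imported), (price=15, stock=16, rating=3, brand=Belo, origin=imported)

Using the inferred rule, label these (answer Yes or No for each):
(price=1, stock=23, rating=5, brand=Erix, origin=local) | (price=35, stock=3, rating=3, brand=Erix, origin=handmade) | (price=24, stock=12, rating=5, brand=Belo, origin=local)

Yes, No, No

The common property of the 'Yes' items is: rating ≥ 2 AND price ≤ 7. No 'No' item has it.
(price=1, stock=23, rating=5, brand=Erix, origin=local): Yes (rating = 5, price = 1).
(price=35, stock=3, rating=3, brand=Erix, origin=handmade): No (rating = 3, price = 35).
(price=24, stock=12, rating=5, brand=Belo, origin=local): No (rating = 5, price = 24).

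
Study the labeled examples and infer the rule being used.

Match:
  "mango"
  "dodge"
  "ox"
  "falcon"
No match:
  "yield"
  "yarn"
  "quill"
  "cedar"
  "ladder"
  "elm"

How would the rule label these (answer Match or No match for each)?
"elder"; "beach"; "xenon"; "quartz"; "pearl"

All 'Match' examples share one property — contains 'o' — and every 'No match' example lacks it.

No match, No match, Match, No match, No match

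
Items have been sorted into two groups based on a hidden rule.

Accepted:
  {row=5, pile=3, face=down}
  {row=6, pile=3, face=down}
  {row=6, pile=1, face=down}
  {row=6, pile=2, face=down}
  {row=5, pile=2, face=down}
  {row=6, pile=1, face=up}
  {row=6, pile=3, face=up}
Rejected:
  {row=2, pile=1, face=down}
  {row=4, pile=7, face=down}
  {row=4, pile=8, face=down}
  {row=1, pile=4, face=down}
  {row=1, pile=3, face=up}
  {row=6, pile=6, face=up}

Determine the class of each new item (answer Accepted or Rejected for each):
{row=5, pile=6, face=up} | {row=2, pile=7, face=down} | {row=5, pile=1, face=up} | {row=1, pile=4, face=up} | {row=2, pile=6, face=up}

The rule appears to be: pile ≤ 3 AND row ≥ 4.
{row=5, pile=6, face=up}: Rejected (pile = 6, row = 5).
{row=2, pile=7, face=down}: Rejected (pile = 7, row = 2).
{row=5, pile=1, face=up}: Accepted (pile = 1, row = 5).
{row=1, pile=4, face=up}: Rejected (pile = 4, row = 1).
{row=2, pile=6, face=up}: Rejected (pile = 6, row = 2).

Rejected, Rejected, Accepted, Rejected, Rejected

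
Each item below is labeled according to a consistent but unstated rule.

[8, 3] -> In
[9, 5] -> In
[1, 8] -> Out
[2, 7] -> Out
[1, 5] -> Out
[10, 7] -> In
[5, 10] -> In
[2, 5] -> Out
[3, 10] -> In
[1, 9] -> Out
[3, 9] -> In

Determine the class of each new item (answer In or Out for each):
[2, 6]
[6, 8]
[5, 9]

Out, In, In

The classifier is using: sum ≥ 11.
[2, 6] — 2+6 = 8, hence Out.
[6, 8] — 6+8 = 14, hence In.
[5, 9] — 5+9 = 14, hence In.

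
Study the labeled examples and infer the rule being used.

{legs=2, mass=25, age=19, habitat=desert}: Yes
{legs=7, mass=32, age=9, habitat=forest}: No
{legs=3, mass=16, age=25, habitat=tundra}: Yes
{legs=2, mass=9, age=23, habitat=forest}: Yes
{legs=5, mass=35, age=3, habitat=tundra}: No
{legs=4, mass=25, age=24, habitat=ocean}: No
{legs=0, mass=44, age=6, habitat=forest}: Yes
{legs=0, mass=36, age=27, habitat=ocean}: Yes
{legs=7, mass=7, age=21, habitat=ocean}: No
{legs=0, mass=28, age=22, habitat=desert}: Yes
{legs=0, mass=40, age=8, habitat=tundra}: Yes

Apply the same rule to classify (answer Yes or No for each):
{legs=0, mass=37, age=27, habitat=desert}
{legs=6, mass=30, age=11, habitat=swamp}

Yes, No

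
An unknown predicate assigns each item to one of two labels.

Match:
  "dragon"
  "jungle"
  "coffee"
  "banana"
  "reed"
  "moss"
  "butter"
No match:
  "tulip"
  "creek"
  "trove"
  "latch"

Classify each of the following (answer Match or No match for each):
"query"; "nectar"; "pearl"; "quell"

Rule: even length. This holds for each 'Match' example and fails for each 'No match' one.
"query" — length 5, hence No match. "nectar" — length 6, hence Match. "pearl" — length 5, hence No match. "quell" — length 5, hence No match.

No match, Match, No match, No match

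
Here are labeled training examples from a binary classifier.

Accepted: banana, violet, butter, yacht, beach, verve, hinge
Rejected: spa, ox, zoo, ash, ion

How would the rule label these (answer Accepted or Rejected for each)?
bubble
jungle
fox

Accepted, Accepted, Rejected

The classifier is using: length ≥ 5.
bubble: Accepted (length 6).
jungle: Accepted (length 6).
fox: Rejected (length 3).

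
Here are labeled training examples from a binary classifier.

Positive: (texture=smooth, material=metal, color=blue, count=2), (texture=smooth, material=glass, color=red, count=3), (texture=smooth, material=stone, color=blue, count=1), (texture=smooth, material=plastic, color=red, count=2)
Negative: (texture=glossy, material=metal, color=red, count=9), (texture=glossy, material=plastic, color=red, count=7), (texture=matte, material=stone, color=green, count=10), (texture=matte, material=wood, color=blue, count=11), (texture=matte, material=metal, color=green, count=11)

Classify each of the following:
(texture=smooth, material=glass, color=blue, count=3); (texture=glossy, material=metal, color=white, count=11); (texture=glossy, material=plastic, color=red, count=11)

Positive, Negative, Negative

All 'Positive' examples share one property — texture is smooth — and every 'Negative' example lacks it.
Positive: (texture=smooth, material=glass, color=blue, count=3), since texture is smooth.
Negative: (texture=glossy, material=metal, color=white, count=11), since texture is glossy.
Negative: (texture=glossy, material=plastic, color=red, count=11), since texture is glossy.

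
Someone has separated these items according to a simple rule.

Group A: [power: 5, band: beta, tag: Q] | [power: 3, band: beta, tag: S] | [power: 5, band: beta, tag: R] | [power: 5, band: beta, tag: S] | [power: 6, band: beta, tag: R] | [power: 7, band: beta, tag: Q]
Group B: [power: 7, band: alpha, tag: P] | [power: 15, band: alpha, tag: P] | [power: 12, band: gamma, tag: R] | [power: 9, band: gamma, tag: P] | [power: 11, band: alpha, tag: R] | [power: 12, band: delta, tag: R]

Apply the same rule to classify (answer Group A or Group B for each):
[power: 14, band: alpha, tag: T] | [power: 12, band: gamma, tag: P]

Group B, Group B

A rule that fits every label: band is beta — true of each 'Group A' example, false of each 'Group B' one.
[power: 14, band: alpha, tag: T] — band is alpha, hence Group B.
[power: 12, band: gamma, tag: P] — band is gamma, hence Group B.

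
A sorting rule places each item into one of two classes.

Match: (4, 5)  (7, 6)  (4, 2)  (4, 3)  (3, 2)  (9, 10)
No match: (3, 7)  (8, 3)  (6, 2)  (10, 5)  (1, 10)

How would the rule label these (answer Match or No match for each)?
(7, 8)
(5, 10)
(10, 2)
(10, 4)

'Match' ⟺ |first − second| ≤ 2.
(7, 8): Match (|7−8| = 1). (5, 10): No match (|5−10| = 5). (10, 2): No match (|10−2| = 8). (10, 4): No match (|10−4| = 6).

Match, No match, No match, No match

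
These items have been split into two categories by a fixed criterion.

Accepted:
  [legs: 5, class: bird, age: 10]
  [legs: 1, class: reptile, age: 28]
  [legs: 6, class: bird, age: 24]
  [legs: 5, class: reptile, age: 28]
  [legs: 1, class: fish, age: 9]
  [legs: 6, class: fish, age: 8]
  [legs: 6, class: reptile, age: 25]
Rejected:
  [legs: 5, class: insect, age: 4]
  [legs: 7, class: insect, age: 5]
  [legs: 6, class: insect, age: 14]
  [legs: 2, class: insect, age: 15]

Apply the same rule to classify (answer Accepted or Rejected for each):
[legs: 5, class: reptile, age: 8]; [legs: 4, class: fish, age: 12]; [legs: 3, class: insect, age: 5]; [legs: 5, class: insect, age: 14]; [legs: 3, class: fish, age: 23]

Rule: class is not insect. This holds for each 'Accepted' example and fails for each 'Rejected' one.
[legs: 5, class: reptile, age: 8]: Accepted (class is reptile). [legs: 4, class: fish, age: 12]: Accepted (class is fish). [legs: 3, class: insect, age: 5]: Rejected (class is insect). [legs: 5, class: insect, age: 14]: Rejected (class is insect). [legs: 3, class: fish, age: 23]: Accepted (class is fish).

Accepted, Accepted, Rejected, Rejected, Accepted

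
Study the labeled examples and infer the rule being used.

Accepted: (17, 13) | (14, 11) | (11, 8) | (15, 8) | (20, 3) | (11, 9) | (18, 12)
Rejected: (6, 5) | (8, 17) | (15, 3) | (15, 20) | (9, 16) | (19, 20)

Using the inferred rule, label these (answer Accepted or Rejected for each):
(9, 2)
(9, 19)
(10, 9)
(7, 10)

One predicate separates the groups cleanly: first > second AND sum ≥ 19.

Rejected, Rejected, Accepted, Rejected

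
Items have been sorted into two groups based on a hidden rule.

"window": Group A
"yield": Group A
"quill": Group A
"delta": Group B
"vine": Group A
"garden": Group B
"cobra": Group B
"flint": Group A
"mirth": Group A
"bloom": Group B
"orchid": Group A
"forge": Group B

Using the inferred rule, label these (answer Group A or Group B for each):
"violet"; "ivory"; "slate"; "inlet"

Group A, Group A, Group B, Group A

All 'Group A' examples share one property — contains 'i' — and every 'Group B' example lacks it.
"violet": has 'i' — meets the rule, so Group A. "ivory": has 'i' — meets the rule, so Group A. "slate": no 'i' — doesn't qualify, so Group B. "inlet": has 'i' — meets the rule, so Group A.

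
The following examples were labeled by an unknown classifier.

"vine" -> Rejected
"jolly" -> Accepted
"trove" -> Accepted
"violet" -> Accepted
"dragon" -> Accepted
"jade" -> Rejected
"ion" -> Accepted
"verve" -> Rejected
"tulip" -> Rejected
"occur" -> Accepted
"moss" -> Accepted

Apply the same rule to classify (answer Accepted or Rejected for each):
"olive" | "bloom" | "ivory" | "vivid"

Accepted, Accepted, Accepted, Rejected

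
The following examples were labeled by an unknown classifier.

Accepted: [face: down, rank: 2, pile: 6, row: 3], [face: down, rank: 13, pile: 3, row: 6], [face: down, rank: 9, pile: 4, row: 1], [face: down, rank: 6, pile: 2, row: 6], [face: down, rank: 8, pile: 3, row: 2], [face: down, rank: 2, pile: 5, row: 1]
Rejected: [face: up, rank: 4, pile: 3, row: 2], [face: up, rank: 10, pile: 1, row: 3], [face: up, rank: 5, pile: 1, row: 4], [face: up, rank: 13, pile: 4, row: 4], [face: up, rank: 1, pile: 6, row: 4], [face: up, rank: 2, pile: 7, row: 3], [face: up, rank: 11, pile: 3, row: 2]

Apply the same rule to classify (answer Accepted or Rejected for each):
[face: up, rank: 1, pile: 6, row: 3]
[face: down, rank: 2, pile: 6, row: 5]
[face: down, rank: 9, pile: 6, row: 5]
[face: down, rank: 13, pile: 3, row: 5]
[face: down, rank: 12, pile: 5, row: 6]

The simplest hypothesis consistent with all the labels is: face is down.
[face: up, rank: 1, pile: 6, row: 3] — face is up, hence Rejected. [face: down, rank: 2, pile: 6, row: 5] — face is down, hence Accepted. [face: down, rank: 9, pile: 6, row: 5] — face is down, hence Accepted. [face: down, rank: 13, pile: 3, row: 5] — face is down, hence Accepted. [face: down, rank: 12, pile: 5, row: 6] — face is down, hence Accepted.

Rejected, Accepted, Accepted, Accepted, Accepted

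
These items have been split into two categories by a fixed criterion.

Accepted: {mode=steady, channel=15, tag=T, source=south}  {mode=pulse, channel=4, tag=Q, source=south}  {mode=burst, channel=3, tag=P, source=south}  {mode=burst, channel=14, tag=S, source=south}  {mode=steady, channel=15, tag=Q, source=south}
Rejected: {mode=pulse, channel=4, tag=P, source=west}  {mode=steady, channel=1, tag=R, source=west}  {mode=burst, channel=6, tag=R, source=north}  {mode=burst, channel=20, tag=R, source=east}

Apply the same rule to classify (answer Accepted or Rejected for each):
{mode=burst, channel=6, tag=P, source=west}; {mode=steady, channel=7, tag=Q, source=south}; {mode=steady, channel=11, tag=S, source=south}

Rejected, Accepted, Accepted

Comparing the two groups points to one rule — source is south.
{mode=burst, channel=6, tag=P, source=west} — source is west, hence Rejected. {mode=steady, channel=7, tag=Q, source=south} — source is south, hence Accepted. {mode=steady, channel=11, tag=S, source=south} — source is south, hence Accepted.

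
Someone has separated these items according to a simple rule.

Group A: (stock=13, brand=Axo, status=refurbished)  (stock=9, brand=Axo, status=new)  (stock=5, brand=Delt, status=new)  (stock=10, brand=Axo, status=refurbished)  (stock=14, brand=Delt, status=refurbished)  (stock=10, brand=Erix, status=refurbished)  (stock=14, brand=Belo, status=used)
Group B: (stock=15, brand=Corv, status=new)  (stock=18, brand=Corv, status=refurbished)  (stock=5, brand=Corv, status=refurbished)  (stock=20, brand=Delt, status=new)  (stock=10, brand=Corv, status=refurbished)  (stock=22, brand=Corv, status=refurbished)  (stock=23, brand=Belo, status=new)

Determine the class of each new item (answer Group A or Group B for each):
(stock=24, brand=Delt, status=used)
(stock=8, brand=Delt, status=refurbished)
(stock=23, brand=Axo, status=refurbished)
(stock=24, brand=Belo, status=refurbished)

Rule: brand is not Corv AND stock ≤ 14. This holds for each 'Group A' example and fails for each 'Group B' one.
(stock=24, brand=Delt, status=used): brand is Delt, stock = 24 — does not pass, so Group B.
(stock=8, brand=Delt, status=refurbished): brand is Delt, stock = 8 — satisfies this, so Group A.
(stock=23, brand=Axo, status=refurbished): brand is Axo, stock = 23 — does not pass, so Group B.
(stock=24, brand=Belo, status=refurbished): brand is Belo, stock = 24 — does not pass, so Group B.

Group B, Group A, Group B, Group B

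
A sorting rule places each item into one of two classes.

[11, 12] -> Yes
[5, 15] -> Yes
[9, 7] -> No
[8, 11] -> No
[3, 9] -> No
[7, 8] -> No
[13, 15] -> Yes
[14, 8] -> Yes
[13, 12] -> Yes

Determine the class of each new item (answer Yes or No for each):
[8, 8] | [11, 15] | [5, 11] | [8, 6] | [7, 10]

No, Yes, No, No, No

The common property of the 'Yes' items is: sum ≥ 20. No 'No' item has it.
[8, 8]: 8+8 = 16, does not pass → No.
[11, 15]: 11+15 = 26, fits → Yes.
[5, 11]: 5+11 = 16, does not pass → No.
[8, 6]: 8+6 = 14, does not pass → No.
[7, 10]: 7+10 = 17, does not pass → No.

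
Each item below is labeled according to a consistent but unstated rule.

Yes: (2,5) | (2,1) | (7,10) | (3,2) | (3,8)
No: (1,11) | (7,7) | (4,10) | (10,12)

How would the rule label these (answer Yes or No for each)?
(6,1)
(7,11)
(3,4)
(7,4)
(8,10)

Yes, No, Yes, Yes, No

Checking candidate rules against both groups, what survives is: sum is odd.
(6,1): 6+1 = 7, has this property → Yes. (7,11): 7+11 = 18, doesn't qualify → No. (3,4): 3+4 = 7, has this property → Yes. (7,4): 7+4 = 11, has this property → Yes. (8,10): 8+10 = 18, doesn't qualify → No.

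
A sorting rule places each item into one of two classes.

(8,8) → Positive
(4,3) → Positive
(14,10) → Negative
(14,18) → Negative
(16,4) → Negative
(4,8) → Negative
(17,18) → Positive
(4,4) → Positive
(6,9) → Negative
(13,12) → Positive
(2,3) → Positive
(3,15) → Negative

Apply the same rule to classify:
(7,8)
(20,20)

Positive, Positive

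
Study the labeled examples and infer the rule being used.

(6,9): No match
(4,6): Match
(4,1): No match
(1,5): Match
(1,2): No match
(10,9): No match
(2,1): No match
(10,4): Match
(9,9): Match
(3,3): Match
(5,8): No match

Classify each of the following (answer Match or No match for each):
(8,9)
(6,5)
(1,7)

No match, No match, Match

Comparing the two groups points to one rule — sum is even.
No match: (8,9), since 8+9 = 17.
No match: (6,5), since 6+5 = 11.
Match: (1,7), since 1+7 = 8.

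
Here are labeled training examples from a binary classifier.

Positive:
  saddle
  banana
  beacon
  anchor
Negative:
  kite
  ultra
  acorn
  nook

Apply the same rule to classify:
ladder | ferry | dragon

Rule: length 6. This holds for each 'Positive' example and fails for each 'Negative' one.
ladder: length 6, meets the rule → Positive.
ferry: length 5, does not satisfy this → Negative.
dragon: length 6, meets the rule → Positive.

Positive, Negative, Positive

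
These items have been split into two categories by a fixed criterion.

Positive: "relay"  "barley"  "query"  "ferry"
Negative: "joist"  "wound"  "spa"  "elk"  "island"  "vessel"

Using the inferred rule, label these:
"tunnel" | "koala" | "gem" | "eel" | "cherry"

Negative, Negative, Negative, Negative, Positive

The classifier is using: contains 'r'.
"tunnel": Negative (no 'r').
"koala": Negative (no 'r').
"gem": Negative (no 'r').
"eel": Negative (no 'r').
"cherry": Positive (has 'r').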